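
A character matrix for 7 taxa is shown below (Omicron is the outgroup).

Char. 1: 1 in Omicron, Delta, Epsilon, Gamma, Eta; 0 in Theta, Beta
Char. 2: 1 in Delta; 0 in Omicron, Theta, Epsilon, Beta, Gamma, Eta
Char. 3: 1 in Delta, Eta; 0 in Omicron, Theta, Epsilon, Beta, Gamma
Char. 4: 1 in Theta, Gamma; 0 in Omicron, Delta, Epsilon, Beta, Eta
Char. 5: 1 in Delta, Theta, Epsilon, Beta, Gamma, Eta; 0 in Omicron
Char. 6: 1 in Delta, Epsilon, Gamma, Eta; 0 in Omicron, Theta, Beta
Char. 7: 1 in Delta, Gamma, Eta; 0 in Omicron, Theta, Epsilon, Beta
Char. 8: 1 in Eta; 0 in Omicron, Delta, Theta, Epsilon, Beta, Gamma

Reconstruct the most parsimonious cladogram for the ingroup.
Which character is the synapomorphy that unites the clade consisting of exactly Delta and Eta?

Char. 3

Character polarity is set by the outgroup: the derived state is whichever differs from the outgroup's state, so for Char. 1 the derived state is '0', and for the remaining characters it is '1'.
Char. 1: derived state '0' in Beta and Theta only — synapomorphy for {Beta, Theta}.
Char. 2 (derived state '1') is unique to Delta (autapomorphy; uninformative for grouping).
Char. 3 (derived state '1') is shared by Delta and Eta — a synapomorphy uniting that clade.
Char. 4 groups Gamma and Theta, which is incompatible with the clades supported by the remaining characters; treating it as convergent (homoplasy) costs fewer steps than any alternative tree.
Char. 5 (derived state '1') is shared by all ingroup taxa — unites the whole ingroup.
Char. 6 (derived state '1') is shared by Delta, Epsilon, Eta, and Gamma — a synapomorphy uniting that clade.
Char. 7: derived state '1' in Delta, Eta, and Gamma only — synapomorphy for {Delta, Eta, Gamma}.
Char. 8: derived state '1' in Eta only — an autapomorphy, so it tells us nothing about relationships among taxa.
Most parsimonious ingroup topology: ((((Delta,Eta),Gamma),Epsilon),(Theta,Beta)).
The clade {Delta, Eta} is supported by Char. 3: its derived state '1' occurs in exactly those taxa and in no other taxon (including the outgroup).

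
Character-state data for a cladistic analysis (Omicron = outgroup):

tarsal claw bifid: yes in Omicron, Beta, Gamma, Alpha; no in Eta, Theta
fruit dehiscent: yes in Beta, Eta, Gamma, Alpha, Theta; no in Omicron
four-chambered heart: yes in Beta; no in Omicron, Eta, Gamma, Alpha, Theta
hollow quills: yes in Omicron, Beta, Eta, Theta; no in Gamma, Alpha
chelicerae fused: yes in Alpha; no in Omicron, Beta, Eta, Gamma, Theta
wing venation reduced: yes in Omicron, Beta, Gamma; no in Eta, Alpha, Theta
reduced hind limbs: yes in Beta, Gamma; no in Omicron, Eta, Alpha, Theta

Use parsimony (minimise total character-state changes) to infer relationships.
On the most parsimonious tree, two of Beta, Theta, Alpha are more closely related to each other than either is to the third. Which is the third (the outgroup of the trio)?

Character polarity is set by the outgroup: the derived state is whichever differs from the outgroup's state, so for tarsal claw bifid, hollow quills, wing venation reduced the derived state is 'no', and for the remaining characters it is 'yes'.
Only Eta and Theta show the derived state 'no' for tarsal claw bifid, supporting them as a clade.
All ingroup taxa share the derived state 'yes' for fruit dehiscent; it defines the ingroup but does not resolve relationships within it.
four-chambered heart: derived state 'yes' in Beta only — an autapomorphy, so it tells us nothing about relationships among taxa.
hollow quills groups Alpha and Gamma, which is incompatible with the clades supported by the remaining characters; treating it as convergent (homoplasy) costs fewer steps than any alternative tree.
chelicerae fused: derived state 'yes' in Alpha only — an autapomorphy, so it tells us nothing about relationships among taxa.
wing venation reduced (derived state 'no') is shared by Alpha, Eta, and Theta — a synapomorphy uniting that clade.
reduced hind limbs: derived state 'yes' in Beta and Gamma only — synapomorphy for {Beta, Gamma}.
Most parsimonious ingroup topology: ((Beta,Gamma),((Eta,Theta),Alpha)).
Theta and Alpha share a more recent common ancestor with each other than either does with Beta, so Beta is the least closely related of the three.

Beta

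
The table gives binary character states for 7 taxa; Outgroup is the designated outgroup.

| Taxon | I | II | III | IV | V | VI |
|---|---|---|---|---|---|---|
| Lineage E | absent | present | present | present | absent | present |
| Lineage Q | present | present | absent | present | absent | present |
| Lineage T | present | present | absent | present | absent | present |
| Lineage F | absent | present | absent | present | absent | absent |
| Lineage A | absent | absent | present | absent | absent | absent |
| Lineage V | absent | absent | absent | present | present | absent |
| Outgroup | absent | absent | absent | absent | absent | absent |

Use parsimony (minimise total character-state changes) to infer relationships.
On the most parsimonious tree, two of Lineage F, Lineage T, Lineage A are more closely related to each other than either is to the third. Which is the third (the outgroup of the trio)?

The outgroup has state 'absent' for every character, so 'present' is the derived state throughout.
I (derived state 'present') is shared by Lineage Q and Lineage T — a synapomorphy uniting that clade.
Only Lineage E, Lineage F, Lineage Q, and Lineage T show the derived state 'present' for II, supporting them as a clade.
III groups Lineage A and Lineage E, which is incompatible with the clades supported by the remaining characters; treating it as convergent (homoplasy) costs fewer steps than any alternative tree.
IV: derived state 'present' in Lineage E, Lineage F, Lineage Q, Lineage T, and Lineage V only — synapomorphy for {Lineage E, Lineage F, Lineage Q, Lineage T, Lineage V}.
V (derived state 'present') is unique to Lineage V (autapomorphy; uninformative for grouping).
VI (derived state 'present') is shared by Lineage E, Lineage Q, and Lineage T — a synapomorphy uniting that clade.
Most parsimonious ingroup topology: (((Lineage F,(Lineage E,(Lineage T,Lineage Q))),Lineage V),Lineage A).
Lineage T and Lineage F share a more recent common ancestor with each other than either does with Lineage A, so Lineage A is the least closely related of the three.

Lineage A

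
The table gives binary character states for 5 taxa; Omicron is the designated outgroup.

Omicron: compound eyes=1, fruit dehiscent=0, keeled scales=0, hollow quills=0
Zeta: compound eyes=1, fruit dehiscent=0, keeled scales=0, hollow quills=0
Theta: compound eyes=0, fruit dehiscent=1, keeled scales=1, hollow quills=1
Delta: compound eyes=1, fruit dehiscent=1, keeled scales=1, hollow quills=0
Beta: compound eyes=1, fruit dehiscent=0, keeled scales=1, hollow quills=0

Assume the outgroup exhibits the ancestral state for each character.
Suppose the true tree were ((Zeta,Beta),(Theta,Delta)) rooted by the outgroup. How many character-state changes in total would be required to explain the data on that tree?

5

Map each character onto ((Zeta,Beta),(Theta,Delta)) (rooted by Omicron) and count the minimum state changes it requires (Fitch parsimony):
compound eyes: 1; fruit dehiscent: 1; keeled scales: 2; hollow quills: 1.
Total tree length = 5.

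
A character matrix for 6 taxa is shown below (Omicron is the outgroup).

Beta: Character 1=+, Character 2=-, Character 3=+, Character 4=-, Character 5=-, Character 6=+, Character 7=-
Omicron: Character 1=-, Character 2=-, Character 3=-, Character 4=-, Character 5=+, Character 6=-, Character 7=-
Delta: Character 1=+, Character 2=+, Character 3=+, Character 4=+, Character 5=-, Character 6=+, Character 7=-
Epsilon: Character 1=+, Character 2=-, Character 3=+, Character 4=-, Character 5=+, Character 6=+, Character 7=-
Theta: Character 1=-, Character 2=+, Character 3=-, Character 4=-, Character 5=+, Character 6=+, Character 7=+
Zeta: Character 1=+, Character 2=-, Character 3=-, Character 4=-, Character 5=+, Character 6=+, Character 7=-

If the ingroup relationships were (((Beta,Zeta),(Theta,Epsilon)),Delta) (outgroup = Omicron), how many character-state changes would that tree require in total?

12

Map each character onto (((Beta,Zeta),(Theta,Epsilon)),Delta) (rooted by Omicron) and count the minimum state changes it requires (Fitch parsimony):
Character 1: 2; Character 2: 2; Character 3: 3; Character 4: 1; Character 5: 2; Character 6: 1; Character 7: 1.
Total tree length = 12.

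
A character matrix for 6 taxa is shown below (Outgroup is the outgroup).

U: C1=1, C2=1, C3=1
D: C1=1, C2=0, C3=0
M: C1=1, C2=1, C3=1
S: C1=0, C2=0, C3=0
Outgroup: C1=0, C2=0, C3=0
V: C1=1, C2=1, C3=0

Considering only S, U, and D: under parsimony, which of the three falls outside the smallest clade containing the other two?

S

The outgroup has state '0' for every character, so '1' is the derived state throughout.
Only D, M, U, and V show the derived state '1' for C1, supporting them as a clade.
Only M, U, and V show the derived state '1' for C2, supporting them as a clade.
Only M and U show the derived state '1' for C3, supporting them as a clade.
Most parsimonious ingroup topology: ((((U,M),V),D),S).
D and U share a more recent common ancestor with each other than either does with S, so S is the least closely related of the three.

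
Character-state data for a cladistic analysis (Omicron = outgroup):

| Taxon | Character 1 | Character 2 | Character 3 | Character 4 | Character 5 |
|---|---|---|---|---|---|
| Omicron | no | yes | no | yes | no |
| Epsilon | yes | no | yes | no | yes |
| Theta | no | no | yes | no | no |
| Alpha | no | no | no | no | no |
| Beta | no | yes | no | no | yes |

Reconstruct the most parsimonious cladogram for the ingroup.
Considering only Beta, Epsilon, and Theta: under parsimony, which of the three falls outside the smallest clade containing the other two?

Character polarity is set by the outgroup: the derived state is whichever differs from the outgroup's state, so for Character 2, Character 4 the derived state is 'no', and for the remaining characters it is 'yes'.
Character 1 (derived state 'yes') is unique to Epsilon (autapomorphy; uninformative for grouping).
Character 2 (derived state 'no') is shared by Alpha, Epsilon, and Theta — a synapomorphy uniting that clade.
Character 3: derived state 'yes' in Epsilon and Theta only — synapomorphy for {Epsilon, Theta}.
All ingroup taxa share the derived state 'no' for Character 4; it defines the ingroup but does not resolve relationships within it.
Character 5 (state 'yes') occurs in Beta and Epsilon but conflicts with the nesting implied by the other characters — most parsimoniously interpreted as homoplasy.
Most parsimonious ingroup topology: (((Epsilon,Theta),Alpha),Beta).
Theta and Epsilon share a more recent common ancestor with each other than either does with Beta, so Beta is the least closely related of the three.

Beta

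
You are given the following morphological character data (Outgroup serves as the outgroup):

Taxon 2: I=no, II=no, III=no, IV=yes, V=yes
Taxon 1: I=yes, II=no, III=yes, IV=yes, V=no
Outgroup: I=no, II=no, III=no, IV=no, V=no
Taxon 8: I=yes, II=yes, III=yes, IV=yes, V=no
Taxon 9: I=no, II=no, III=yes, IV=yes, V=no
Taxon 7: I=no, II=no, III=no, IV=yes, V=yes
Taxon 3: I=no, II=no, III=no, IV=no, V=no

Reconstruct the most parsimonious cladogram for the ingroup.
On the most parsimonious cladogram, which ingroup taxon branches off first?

The outgroup has state 'no' for every character, so 'yes' is the derived state throughout.
I (derived state 'yes') is shared by Taxon 1 and Taxon 8 — a synapomorphy uniting that clade.
II (derived state 'yes') is unique to Taxon 8 (autapomorphy; uninformative for grouping).
III: derived state 'yes' in Taxon 1, Taxon 8, and Taxon 9 only — synapomorphy for {Taxon 1, Taxon 8, Taxon 9}.
IV (derived state 'yes') is shared by Taxon 1, Taxon 2, Taxon 7, Taxon 8, and Taxon 9 — a synapomorphy uniting that clade.
V (derived state 'yes') is shared by Taxon 2 and Taxon 7 — a synapomorphy uniting that clade.
Most parsimonious ingroup topology: (((Taxon 7,Taxon 2),((Taxon 1,Taxon 8),Taxon 9)),Taxon 3).
Taxon 3 is sister to the clade containing all other ingroup taxa, so it is the earliest-diverging (most basal) ingroup lineage.

Taxon 3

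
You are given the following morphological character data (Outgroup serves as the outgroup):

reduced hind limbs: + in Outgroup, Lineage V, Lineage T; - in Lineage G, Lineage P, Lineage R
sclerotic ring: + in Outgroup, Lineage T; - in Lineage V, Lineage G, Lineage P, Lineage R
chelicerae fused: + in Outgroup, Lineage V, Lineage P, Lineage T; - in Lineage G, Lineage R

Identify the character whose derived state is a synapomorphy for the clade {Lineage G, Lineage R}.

The outgroup has state '+' for every character, so '-' is the derived state throughout.
Only Lineage G, Lineage P, and Lineage R show the derived state '-' for reduced hind limbs, supporting them as a clade.
sclerotic ring (derived state '-') is shared by Lineage G, Lineage P, Lineage R, and Lineage V — a synapomorphy uniting that clade.
Only Lineage G and Lineage R show the derived state '-' for chelicerae fused, supporting them as a clade.
Most parsimonious ingroup topology: ((Lineage V,((Lineage G,Lineage R),Lineage P)),Lineage T).
The clade {Lineage G, Lineage R} is supported by chelicerae fused: its derived state '-' occurs in exactly those taxa and in no other taxon (including the outgroup).

chelicerae fused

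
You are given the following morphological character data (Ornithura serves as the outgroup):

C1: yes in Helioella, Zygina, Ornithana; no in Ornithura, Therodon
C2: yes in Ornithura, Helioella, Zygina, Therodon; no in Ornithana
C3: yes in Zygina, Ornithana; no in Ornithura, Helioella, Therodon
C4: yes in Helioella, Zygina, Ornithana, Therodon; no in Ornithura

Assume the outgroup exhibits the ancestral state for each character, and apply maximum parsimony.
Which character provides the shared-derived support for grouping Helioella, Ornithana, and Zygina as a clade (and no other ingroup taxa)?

C1

Character polarity is set by the outgroup: the derived state is whichever differs from the outgroup's state, so for C2 the derived state is 'no', and for the remaining characters it is 'yes'.
C1 (derived state 'yes') is shared by Helioella, Ornithana, and Zygina — a synapomorphy uniting that clade.
C2: derived state 'no' in Ornithana only — an autapomorphy, so it tells us nothing about relationships among taxa.
C3: derived state 'yes' in Ornithana and Zygina only — synapomorphy for {Ornithana, Zygina}.
C4 (derived state 'yes') is shared by all ingroup taxa — unites the whole ingroup.
Most parsimonious ingroup topology: (((Zygina,Ornithana),Helioella),Therodon).
The clade {Helioella, Ornithana, Zygina} is supported by C1: its derived state 'yes' occurs in exactly those taxa and in no other taxon (including the outgroup).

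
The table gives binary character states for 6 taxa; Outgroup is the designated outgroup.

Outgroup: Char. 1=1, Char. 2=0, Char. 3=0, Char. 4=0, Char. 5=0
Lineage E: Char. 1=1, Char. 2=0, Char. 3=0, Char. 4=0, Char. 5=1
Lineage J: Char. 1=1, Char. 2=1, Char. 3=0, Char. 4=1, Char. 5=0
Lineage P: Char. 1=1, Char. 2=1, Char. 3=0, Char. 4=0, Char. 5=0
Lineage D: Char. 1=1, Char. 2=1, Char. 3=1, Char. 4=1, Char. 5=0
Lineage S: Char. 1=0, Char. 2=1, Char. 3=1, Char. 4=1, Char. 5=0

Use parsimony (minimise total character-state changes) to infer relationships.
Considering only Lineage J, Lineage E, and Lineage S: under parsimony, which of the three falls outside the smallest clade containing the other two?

Lineage E

Character polarity is set by the outgroup: the derived state is whichever differs from the outgroup's state, so for Char. 1 the derived state is '0', and for the remaining characters it is '1'.
Char. 1: derived state '0' in Lineage S only — an autapomorphy, so it tells us nothing about relationships among taxa.
Char. 2: derived state '1' in Lineage D, Lineage J, Lineage P, and Lineage S only — synapomorphy for {Lineage D, Lineage J, Lineage P, Lineage S}.
Char. 3: derived state '1' in Lineage D and Lineage S only — synapomorphy for {Lineage D, Lineage S}.
Char. 4: derived state '1' in Lineage D, Lineage J, and Lineage S only — synapomorphy for {Lineage D, Lineage J, Lineage S}.
Char. 5: derived state '1' in Lineage E only — an autapomorphy, so it tells us nothing about relationships among taxa.
Most parsimonious ingroup topology: (Lineage E,((Lineage J,(Lineage D,Lineage S)),Lineage P)).
Lineage S and Lineage J share a more recent common ancestor with each other than either does with Lineage E, so Lineage E is the least closely related of the three.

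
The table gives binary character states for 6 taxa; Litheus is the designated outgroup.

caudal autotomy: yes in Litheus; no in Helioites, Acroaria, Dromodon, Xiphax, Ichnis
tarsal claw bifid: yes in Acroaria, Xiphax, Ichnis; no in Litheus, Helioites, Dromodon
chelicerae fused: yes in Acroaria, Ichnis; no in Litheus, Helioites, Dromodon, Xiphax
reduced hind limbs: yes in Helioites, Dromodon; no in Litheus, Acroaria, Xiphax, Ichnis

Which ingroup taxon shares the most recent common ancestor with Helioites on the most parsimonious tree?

Dromodon

Character polarity is set by the outgroup: the derived state is whichever differs from the outgroup's state, so for caudal autotomy the derived state is 'no', and for the remaining characters it is 'yes'.
caudal autotomy (derived state 'no') is shared by all ingroup taxa — unites the whole ingroup.
tarsal claw bifid (derived state 'yes') is shared by Acroaria, Ichnis, and Xiphax — a synapomorphy uniting that clade.
chelicerae fused: derived state 'yes' in Acroaria and Ichnis only — synapomorphy for {Acroaria, Ichnis}.
reduced hind limbs: derived state 'yes' in Dromodon and Helioites only — synapomorphy for {Dromodon, Helioites}.
Most parsimonious ingroup topology: ((Helioites,Dromodon),((Acroaria,Ichnis),Xiphax)).
Helioites and Dromodon form a cherry on this tree, so they are sister taxa.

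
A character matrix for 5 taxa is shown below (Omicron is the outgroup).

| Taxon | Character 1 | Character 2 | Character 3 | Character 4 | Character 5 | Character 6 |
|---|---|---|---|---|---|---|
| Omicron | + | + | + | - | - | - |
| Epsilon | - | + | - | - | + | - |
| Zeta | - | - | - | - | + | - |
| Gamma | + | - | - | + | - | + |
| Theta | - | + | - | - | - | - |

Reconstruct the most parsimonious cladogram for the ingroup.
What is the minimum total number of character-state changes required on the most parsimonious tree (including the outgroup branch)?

7

Character polarity is set by the outgroup: the derived state is whichever differs from the outgroup's state, so for Character 1, Character 2, Character 3 the derived state is '-', and for the remaining characters it is '+'.
Character 1 (derived state '-') is shared by Epsilon, Theta, and Zeta — a synapomorphy uniting that clade.
Character 2 (state '-') occurs in Gamma and Zeta but conflicts with the nesting implied by the other characters — most parsimoniously interpreted as homoplasy.
All ingroup taxa share the derived state '-' for Character 3; it defines the ingroup but does not resolve relationships within it.
Character 4 (derived state '+') is unique to Gamma (autapomorphy; uninformative for grouping).
Character 5 (derived state '+') is shared by Epsilon and Zeta — a synapomorphy uniting that clade.
Character 6 (derived state '+') is unique to Gamma (autapomorphy; uninformative for grouping).
Most parsimonious ingroup topology: (((Epsilon,Zeta),Theta),Gamma).
Changes per character on this tree: Character 1: 1; Character 2: 2; Character 3: 1; Character 4: 1; Character 5: 1; Character 6: 1.
Total = 7.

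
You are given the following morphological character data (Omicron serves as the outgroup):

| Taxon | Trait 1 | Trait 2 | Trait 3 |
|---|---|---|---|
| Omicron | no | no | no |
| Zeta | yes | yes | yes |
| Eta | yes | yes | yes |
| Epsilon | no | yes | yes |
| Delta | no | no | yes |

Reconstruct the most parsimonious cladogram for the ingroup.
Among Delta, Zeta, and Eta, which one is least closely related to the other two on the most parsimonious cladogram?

Delta

The outgroup has state 'no' for every character, so 'yes' is the derived state throughout.
Only Eta and Zeta show the derived state 'yes' for Trait 1, supporting them as a clade.
Only Epsilon, Eta, and Zeta show the derived state 'yes' for Trait 2, supporting them as a clade.
Trait 3 (derived state 'yes') is shared by all ingroup taxa — unites the whole ingroup.
Most parsimonious ingroup topology: (((Zeta,Eta),Epsilon),Delta).
Eta and Zeta share a more recent common ancestor with each other than either does with Delta, so Delta is the least closely related of the three.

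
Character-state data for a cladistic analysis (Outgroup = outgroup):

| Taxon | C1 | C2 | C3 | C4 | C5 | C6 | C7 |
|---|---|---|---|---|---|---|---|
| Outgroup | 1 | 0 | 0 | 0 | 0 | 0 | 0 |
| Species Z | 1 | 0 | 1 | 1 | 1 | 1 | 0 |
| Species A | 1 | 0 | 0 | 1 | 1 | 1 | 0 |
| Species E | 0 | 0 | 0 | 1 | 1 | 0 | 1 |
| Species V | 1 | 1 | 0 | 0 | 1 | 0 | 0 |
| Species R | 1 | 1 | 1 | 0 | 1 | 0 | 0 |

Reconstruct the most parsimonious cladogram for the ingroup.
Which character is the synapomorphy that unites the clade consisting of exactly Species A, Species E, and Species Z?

Character polarity is set by the outgroup: the derived state is whichever differs from the outgroup's state, so for C1 the derived state is '0', and for the remaining characters it is '1'.
C1 (derived state '0') is unique to Species E (autapomorphy; uninformative for grouping).
C2 (derived state '1') is shared by Species R and Species V — a synapomorphy uniting that clade.
C3 groups Species R and Species Z, which is incompatible with the clades supported by the remaining characters; treating it as convergent (homoplasy) costs fewer steps than any alternative tree.
C4 (derived state '1') is shared by Species A, Species E, and Species Z — a synapomorphy uniting that clade.
All ingroup taxa share the derived state '1' for C5; it defines the ingroup but does not resolve relationships within it.
C6 (derived state '1') is shared by Species A and Species Z — a synapomorphy uniting that clade.
C7 (derived state '1') is unique to Species E (autapomorphy; uninformative for grouping).
Most parsimonious ingroup topology: (((Species Z,Species A),Species E),(Species V,Species R)).
The clade {Species A, Species E, Species Z} is supported by C4: its derived state '1' occurs in exactly those taxa and in no other taxon (including the outgroup).

C4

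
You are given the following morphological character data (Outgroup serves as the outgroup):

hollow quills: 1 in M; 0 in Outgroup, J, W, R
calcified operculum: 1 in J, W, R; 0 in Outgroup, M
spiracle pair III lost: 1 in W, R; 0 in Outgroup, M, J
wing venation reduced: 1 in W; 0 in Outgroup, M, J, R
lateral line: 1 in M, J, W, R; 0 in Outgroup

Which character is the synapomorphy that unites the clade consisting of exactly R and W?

The outgroup has state '0' for every character, so '1' is the derived state throughout.
hollow quills (derived state '1') is unique to M (autapomorphy; uninformative for grouping).
calcified operculum: derived state '1' in J, R, and W only — synapomorphy for {J, R, W}.
Only R and W show the derived state '1' for spiracle pair III lost, supporting them as a clade.
wing venation reduced (derived state '1') is unique to W (autapomorphy; uninformative for grouping).
All ingroup taxa share the derived state '1' for lateral line; it defines the ingroup but does not resolve relationships within it.
Most parsimonious ingroup topology: (M,(J,(W,R))).
The clade {R, W} is supported by spiracle pair III lost: its derived state '1' occurs in exactly those taxa and in no other taxon (including the outgroup).

spiracle pair III lost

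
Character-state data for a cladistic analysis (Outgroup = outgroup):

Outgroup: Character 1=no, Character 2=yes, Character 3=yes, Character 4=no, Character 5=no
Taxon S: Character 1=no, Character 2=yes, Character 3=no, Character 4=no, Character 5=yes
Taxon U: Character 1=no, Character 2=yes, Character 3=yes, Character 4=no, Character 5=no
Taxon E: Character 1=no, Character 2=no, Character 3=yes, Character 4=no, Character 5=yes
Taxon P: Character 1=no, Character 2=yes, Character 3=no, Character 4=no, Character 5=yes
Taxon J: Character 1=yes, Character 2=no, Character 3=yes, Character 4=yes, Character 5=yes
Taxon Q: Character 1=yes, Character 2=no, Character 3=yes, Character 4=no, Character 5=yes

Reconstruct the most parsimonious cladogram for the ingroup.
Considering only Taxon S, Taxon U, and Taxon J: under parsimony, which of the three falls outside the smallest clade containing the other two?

Taxon U

Character polarity is set by the outgroup: the derived state is whichever differs from the outgroup's state, so for Character 2, Character 3 the derived state is 'no', and for the remaining characters it is 'yes'.
Only Taxon J and Taxon Q show the derived state 'yes' for Character 1, supporting them as a clade.
Only Taxon E, Taxon J, and Taxon Q show the derived state 'no' for Character 2, supporting them as a clade.
Character 3: derived state 'no' in Taxon P and Taxon S only — synapomorphy for {Taxon P, Taxon S}.
Character 4 (derived state 'yes') is unique to Taxon J (autapomorphy; uninformative for grouping).
Only Taxon E, Taxon J, Taxon P, Taxon Q, and Taxon S show the derived state 'yes' for Character 5, supporting them as a clade.
Most parsimonious ingroup topology: (((Taxon S,Taxon P),(Taxon E,(Taxon J,Taxon Q))),Taxon U).
Taxon S and Taxon J share a more recent common ancestor with each other than either does with Taxon U, so Taxon U is the least closely related of the three.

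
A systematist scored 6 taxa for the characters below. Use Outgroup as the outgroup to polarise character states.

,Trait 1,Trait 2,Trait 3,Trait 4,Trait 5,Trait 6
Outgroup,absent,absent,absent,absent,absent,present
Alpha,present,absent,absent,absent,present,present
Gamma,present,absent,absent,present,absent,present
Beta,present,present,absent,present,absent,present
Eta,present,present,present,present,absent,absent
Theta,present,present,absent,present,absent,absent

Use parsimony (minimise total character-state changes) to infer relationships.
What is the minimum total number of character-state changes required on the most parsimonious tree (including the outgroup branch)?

6

Character polarity is set by the outgroup: the derived state is whichever differs from the outgroup's state, so for Trait 6 the derived state is 'absent', and for the remaining characters it is 'present'.
Trait 1 (derived state 'present') is shared by all ingroup taxa — unites the whole ingroup.
Trait 2: derived state 'present' in Beta, Eta, and Theta only — synapomorphy for {Beta, Eta, Theta}.
Trait 3: derived state 'present' in Eta only — an autapomorphy, so it tells us nothing about relationships among taxa.
Trait 4: derived state 'present' in Beta, Eta, Gamma, and Theta only — synapomorphy for {Beta, Eta, Gamma, Theta}.
Trait 5 (derived state 'present') is unique to Alpha (autapomorphy; uninformative for grouping).
Trait 6: derived state 'absent' in Eta and Theta only — synapomorphy for {Eta, Theta}.
Most parsimonious ingroup topology: (Alpha,(Gamma,(Beta,(Eta,Theta)))).
Changes per character on this tree: Trait 1: 1; Trait 2: 1; Trait 3: 1; Trait 4: 1; Trait 5: 1; Trait 6: 1.
Total = 6.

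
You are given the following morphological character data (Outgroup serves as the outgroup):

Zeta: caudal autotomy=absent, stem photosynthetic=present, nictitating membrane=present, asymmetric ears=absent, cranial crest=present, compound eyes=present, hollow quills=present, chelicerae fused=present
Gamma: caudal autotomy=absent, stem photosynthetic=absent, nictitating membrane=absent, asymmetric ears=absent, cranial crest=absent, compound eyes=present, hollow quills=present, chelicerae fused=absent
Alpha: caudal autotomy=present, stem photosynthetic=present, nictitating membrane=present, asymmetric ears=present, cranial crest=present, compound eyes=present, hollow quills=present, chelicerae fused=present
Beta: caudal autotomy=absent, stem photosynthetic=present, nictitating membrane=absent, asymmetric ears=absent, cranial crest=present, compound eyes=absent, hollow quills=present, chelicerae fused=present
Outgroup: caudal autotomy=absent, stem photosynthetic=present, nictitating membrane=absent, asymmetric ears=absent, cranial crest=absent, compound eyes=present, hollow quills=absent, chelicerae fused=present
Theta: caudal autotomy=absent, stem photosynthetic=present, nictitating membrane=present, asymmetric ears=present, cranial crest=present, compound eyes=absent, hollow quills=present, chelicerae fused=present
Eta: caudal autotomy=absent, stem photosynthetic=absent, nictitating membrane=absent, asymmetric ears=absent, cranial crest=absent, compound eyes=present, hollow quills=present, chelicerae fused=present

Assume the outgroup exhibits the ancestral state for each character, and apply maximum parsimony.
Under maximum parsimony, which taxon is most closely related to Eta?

Gamma

Character polarity is set by the outgroup: the derived state is whichever differs from the outgroup's state, so for stem photosynthetic, compound eyes, chelicerae fused the derived state is 'absent', and for the remaining characters it is 'present'.
caudal autotomy: derived state 'present' in Alpha only — an autapomorphy, so it tells us nothing about relationships among taxa.
stem photosynthetic (derived state 'absent') is shared by Eta and Gamma — a synapomorphy uniting that clade.
Only Alpha, Theta, and Zeta show the derived state 'present' for nictitating membrane, supporting them as a clade.
asymmetric ears: derived state 'present' in Alpha and Theta only — synapomorphy for {Alpha, Theta}.
Only Alpha, Beta, Theta, and Zeta show the derived state 'present' for cranial crest, supporting them as a clade.
compound eyes groups Beta and Theta, which is incompatible with the clades supported by the remaining characters; treating it as convergent (homoplasy) costs fewer steps than any alternative tree.
All ingroup taxa share the derived state 'present' for hollow quills; it defines the ingroup but does not resolve relationships within it.
chelicerae fused: derived state 'absent' in Gamma only — an autapomorphy, so it tells us nothing about relationships among taxa.
Most parsimonious ingroup topology: ((((Theta,Alpha),Zeta),Beta),(Eta,Gamma)).
Eta and Gamma form a cherry on this tree, so they are sister taxa.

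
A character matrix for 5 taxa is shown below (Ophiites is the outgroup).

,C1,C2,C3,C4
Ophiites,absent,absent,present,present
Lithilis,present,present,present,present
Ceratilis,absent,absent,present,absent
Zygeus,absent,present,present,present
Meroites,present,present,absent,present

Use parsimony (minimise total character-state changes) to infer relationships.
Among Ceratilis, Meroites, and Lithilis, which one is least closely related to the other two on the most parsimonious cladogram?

Ceratilis

Character polarity is set by the outgroup: the derived state is whichever differs from the outgroup's state, so for C3, C4 the derived state is 'absent', and for the remaining characters it is 'present'.
C1 (derived state 'present') is shared by Lithilis and Meroites — a synapomorphy uniting that clade.
C2: derived state 'present' in Lithilis, Meroites, and Zygeus only — synapomorphy for {Lithilis, Meroites, Zygeus}.
C3: derived state 'absent' in Meroites only — an autapomorphy, so it tells us nothing about relationships among taxa.
C4 (derived state 'absent') is unique to Ceratilis (autapomorphy; uninformative for grouping).
Most parsimonious ingroup topology: (((Lithilis,Meroites),Zygeus),Ceratilis).
Meroites and Lithilis share a more recent common ancestor with each other than either does with Ceratilis, so Ceratilis is the least closely related of the three.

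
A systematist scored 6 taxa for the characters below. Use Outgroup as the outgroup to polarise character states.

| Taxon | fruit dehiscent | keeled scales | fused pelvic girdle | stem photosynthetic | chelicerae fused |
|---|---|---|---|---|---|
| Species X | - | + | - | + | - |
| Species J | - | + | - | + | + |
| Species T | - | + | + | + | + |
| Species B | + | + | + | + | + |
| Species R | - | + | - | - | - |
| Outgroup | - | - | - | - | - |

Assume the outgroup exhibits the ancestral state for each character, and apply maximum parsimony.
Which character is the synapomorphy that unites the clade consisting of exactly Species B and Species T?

fused pelvic girdle

The outgroup has state '-' for every character, so '+' is the derived state throughout.
fruit dehiscent: derived state '+' in Species B only — an autapomorphy, so it tells us nothing about relationships among taxa.
All ingroup taxa share the derived state '+' for keeled scales; it defines the ingroup but does not resolve relationships within it.
Only Species B and Species T show the derived state '+' for fused pelvic girdle, supporting them as a clade.
stem photosynthetic (derived state '+') is shared by Species B, Species J, Species T, and Species X — a synapomorphy uniting that clade.
chelicerae fused: derived state '+' in Species B, Species J, and Species T only — synapomorphy for {Species B, Species J, Species T}.
Most parsimonious ingroup topology: ((((Species T,Species B),Species J),Species X),Species R).
The clade {Species B, Species T} is supported by fused pelvic girdle: its derived state '+' occurs in exactly those taxa and in no other taxon (including the outgroup).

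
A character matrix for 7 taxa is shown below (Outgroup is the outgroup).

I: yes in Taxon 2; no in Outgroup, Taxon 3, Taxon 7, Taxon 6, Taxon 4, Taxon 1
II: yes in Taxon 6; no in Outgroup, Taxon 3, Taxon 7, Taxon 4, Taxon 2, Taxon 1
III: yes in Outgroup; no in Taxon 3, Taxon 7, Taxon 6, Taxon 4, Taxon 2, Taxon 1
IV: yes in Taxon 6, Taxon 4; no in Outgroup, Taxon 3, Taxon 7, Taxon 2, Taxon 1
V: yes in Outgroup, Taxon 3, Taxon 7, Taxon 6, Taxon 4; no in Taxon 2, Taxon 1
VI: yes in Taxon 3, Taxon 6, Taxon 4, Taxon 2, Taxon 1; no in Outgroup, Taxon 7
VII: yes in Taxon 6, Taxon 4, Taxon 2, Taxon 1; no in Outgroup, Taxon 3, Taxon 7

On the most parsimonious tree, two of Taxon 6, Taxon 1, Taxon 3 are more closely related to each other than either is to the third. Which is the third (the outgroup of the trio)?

Character polarity is set by the outgroup: the derived state is whichever differs from the outgroup's state, so for III, V the derived state is 'no', and for the remaining characters it is 'yes'.
I: derived state 'yes' in Taxon 2 only — an autapomorphy, so it tells us nothing about relationships among taxa.
II (derived state 'yes') is unique to Taxon 6 (autapomorphy; uninformative for grouping).
III (derived state 'no') is shared by all ingroup taxa — unites the whole ingroup.
Only Taxon 4 and Taxon 6 show the derived state 'yes' for IV, supporting them as a clade.
V: derived state 'no' in Taxon 1 and Taxon 2 only — synapomorphy for {Taxon 1, Taxon 2}.
VI (derived state 'yes') is shared by Taxon 1, Taxon 2, Taxon 3, Taxon 4, and Taxon 6 — a synapomorphy uniting that clade.
VII (derived state 'yes') is shared by Taxon 1, Taxon 2, Taxon 4, and Taxon 6 — a synapomorphy uniting that clade.
Most parsimonious ingroup topology: ((Taxon 3,((Taxon 6,Taxon 4),(Taxon 2,Taxon 1))),Taxon 7).
Taxon 1 and Taxon 6 share a more recent common ancestor with each other than either does with Taxon 3, so Taxon 3 is the least closely related of the three.

Taxon 3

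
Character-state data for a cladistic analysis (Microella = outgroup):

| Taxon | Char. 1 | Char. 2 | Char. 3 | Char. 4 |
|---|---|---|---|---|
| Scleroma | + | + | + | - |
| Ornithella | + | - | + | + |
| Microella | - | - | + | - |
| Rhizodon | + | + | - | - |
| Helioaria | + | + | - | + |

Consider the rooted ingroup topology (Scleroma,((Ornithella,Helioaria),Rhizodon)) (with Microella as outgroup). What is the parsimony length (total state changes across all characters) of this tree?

6

Map each character onto (Scleroma,((Ornithella,Helioaria),Rhizodon)) (rooted by Microella) and count the minimum state changes it requires (Fitch parsimony):
Char. 1: 1; Char. 2: 2; Char. 3: 2; Char. 4: 1.
Total tree length = 6.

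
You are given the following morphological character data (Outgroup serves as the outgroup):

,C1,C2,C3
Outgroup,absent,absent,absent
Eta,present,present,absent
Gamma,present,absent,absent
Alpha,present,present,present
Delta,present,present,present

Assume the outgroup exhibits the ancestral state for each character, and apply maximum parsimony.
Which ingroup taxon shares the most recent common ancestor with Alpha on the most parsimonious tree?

Delta

The outgroup has state 'absent' for every character, so 'present' is the derived state throughout.
All ingroup taxa share the derived state 'present' for C1; it defines the ingroup but does not resolve relationships within it.
C2 (derived state 'present') is shared by Alpha, Delta, and Eta — a synapomorphy uniting that clade.
C3 (derived state 'present') is shared by Alpha and Delta — a synapomorphy uniting that clade.
Most parsimonious ingroup topology: ((Eta,(Alpha,Delta)),Gamma).
Alpha and Delta form a cherry on this tree, so they are sister taxa.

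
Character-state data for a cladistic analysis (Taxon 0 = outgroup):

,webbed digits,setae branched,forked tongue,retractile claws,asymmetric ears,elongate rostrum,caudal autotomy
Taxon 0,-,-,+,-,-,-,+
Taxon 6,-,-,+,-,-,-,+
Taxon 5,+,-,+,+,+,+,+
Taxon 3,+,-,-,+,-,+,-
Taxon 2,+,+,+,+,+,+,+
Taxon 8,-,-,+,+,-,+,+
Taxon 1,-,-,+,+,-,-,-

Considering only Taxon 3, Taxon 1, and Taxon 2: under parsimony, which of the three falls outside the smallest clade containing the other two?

Taxon 1

Character polarity is set by the outgroup: the derived state is whichever differs from the outgroup's state, so for forked tongue, caudal autotomy the derived state is '-', and for the remaining characters it is '+'.
webbed digits (derived state '+') is shared by Taxon 2, Taxon 3, and Taxon 5 — a synapomorphy uniting that clade.
setae branched (derived state '+') is unique to Taxon 2 (autapomorphy; uninformative for grouping).
forked tongue (derived state '-') is unique to Taxon 3 (autapomorphy; uninformative for grouping).
Only Taxon 1, Taxon 2, Taxon 3, Taxon 5, and Taxon 8 show the derived state '+' for retractile claws, supporting them as a clade.
asymmetric ears: derived state '+' in Taxon 2 and Taxon 5 only — synapomorphy for {Taxon 2, Taxon 5}.
Only Taxon 2, Taxon 3, Taxon 5, and Taxon 8 show the derived state '+' for elongate rostrum, supporting them as a clade.
caudal autotomy groups Taxon 1 and Taxon 3, which is incompatible with the clades supported by the remaining characters; treating it as convergent (homoplasy) costs fewer steps than any alternative tree.
Most parsimonious ingroup topology: (Taxon 6,((((Taxon 5,Taxon 2),Taxon 3),Taxon 8),Taxon 1)).
Taxon 3 and Taxon 2 share a more recent common ancestor with each other than either does with Taxon 1, so Taxon 1 is the least closely related of the three.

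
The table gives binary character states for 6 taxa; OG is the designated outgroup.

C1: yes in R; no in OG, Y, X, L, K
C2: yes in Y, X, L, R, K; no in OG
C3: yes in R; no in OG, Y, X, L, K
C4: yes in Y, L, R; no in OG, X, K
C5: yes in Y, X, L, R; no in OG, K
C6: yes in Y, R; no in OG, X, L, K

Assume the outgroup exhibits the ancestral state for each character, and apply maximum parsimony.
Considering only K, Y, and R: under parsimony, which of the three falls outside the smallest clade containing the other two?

K

The outgroup has state 'no' for every character, so 'yes' is the derived state throughout.
C1: derived state 'yes' in R only — an autapomorphy, so it tells us nothing about relationships among taxa.
C2 (derived state 'yes') is shared by all ingroup taxa — unites the whole ingroup.
C3 (derived state 'yes') is unique to R (autapomorphy; uninformative for grouping).
C4: derived state 'yes' in L, R, and Y only — synapomorphy for {L, R, Y}.
Only L, R, X, and Y show the derived state 'yes' for C5, supporting them as a clade.
Only R and Y show the derived state 'yes' for C6, supporting them as a clade.
Most parsimonious ingroup topology: ((((Y,R),L),X),K).
Y and R share a more recent common ancestor with each other than either does with K, so K is the least closely related of the three.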